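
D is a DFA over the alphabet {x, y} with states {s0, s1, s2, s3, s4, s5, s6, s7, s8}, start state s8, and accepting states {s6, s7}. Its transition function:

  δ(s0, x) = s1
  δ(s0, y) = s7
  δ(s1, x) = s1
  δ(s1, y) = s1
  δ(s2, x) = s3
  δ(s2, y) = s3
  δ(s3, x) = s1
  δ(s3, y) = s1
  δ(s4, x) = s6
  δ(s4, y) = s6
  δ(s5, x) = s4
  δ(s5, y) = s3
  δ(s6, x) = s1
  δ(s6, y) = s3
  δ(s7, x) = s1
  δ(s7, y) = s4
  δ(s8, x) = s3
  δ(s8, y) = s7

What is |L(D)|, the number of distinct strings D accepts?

The useful subgraph on states {s4, s6, s7, s8} is acyclic, so L(D) is finite; the longest accepting path visits 4 useful states, giving maximum string length 3.
Counting accepting paths from s8 by length: 1 of length 1, 2 of length 3. Total 3.

3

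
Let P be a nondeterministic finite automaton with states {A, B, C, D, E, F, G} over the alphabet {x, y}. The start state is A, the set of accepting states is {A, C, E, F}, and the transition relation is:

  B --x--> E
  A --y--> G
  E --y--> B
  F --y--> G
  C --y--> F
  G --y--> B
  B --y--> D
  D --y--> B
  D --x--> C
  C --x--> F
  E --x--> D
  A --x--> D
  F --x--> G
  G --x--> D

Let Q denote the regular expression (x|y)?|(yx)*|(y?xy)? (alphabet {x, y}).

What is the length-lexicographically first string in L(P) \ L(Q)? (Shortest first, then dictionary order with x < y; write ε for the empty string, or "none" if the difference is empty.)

xx

The string xx is accepted by P but not by Q.
No shorter string lies in the difference, and xx is the lexicographically first length-2 string in L(P) \ L(Q).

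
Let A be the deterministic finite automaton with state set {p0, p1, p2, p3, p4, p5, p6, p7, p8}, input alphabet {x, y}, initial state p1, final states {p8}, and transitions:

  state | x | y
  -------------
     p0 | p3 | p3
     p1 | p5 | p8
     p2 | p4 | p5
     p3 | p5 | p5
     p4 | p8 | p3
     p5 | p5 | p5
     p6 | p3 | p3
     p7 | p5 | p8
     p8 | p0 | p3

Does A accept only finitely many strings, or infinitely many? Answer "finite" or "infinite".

finite

The useful states (reachable from p1 and able to reach an accepting state) are {p1, p8}.
Restricted to these states the transition graph has no cycle, so every accepting path has bounded length and L is finite.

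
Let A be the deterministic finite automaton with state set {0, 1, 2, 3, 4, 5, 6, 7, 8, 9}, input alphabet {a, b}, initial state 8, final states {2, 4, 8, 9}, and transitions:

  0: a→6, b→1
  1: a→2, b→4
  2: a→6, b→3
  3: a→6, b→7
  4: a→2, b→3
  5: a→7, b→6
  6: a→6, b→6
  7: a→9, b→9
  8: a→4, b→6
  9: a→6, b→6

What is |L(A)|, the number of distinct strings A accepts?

7

The useful subgraph on states {2, 3, 4, 7, 8, 9} is acyclic, so L(A) is finite; the longest accepting path visits 6 useful states, giving maximum string length 5.
Counting accepting paths from 8 by length: 1 of length 0, 1 of length 1, 1 of length 2, 2 of length 4, 2 of length 5. Total 7.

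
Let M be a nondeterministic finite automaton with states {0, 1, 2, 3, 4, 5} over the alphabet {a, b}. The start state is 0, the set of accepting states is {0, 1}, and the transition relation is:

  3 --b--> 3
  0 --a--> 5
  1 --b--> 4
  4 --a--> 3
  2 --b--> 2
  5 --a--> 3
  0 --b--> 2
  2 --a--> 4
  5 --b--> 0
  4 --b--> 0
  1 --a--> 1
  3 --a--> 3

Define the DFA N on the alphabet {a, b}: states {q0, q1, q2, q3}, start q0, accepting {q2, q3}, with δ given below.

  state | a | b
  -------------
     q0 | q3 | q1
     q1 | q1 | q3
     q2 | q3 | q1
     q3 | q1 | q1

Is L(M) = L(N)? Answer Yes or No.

The empty string ε is accepted by M but rejected by N.
So L(M) ≠ L(N).

No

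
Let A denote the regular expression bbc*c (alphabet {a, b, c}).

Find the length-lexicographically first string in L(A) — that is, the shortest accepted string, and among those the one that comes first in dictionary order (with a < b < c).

By inspection of the expression, no string of length less than 3 matches, and bbc is the lexicographically first match of length 3.

bbc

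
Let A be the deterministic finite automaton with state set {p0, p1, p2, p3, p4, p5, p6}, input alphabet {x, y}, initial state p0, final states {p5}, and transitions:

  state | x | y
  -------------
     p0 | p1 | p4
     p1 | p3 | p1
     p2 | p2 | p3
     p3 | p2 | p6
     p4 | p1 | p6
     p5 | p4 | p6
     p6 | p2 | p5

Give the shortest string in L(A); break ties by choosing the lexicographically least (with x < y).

yyy

A breadth-first search from p0 reaches an accepting state first via the path p0 → p4 → p6 → p5 on input yyy.
No string of length < 3 is accepted (BFS exhausts all shorter strings without reaching an accepting state), and yyy is the lexicographically least accepting string of length 3.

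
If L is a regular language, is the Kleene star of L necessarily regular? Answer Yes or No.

If R is a regular expression for L then R* denotes L*; on automata, add a new accepting start state with an ε-move into the old start state and ε-moves from every old accepting state back to it.
So the regular languages are closed under Kleene star.

Yes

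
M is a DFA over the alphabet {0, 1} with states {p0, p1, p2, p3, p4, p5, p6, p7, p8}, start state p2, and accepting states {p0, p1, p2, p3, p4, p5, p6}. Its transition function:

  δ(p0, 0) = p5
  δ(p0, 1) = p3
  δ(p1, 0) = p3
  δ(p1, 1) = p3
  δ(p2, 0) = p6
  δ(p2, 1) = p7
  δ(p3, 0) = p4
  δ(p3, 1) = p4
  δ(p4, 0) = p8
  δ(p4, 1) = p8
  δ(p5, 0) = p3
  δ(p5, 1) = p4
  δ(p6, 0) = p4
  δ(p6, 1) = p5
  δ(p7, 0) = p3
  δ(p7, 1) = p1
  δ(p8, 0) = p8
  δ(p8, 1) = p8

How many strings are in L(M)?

18

The useful subgraph on states {p1, p2, p3, p4, p5, p6, p7} is acyclic, so L(M) is finite; the longest accepting path visits 5 useful states, giving maximum string length 4.
Counting accepting paths from p2 by length: 1 of length 0, 1 of length 1, 4 of length 2, 6 of length 3, 6 of length 4. Total 18.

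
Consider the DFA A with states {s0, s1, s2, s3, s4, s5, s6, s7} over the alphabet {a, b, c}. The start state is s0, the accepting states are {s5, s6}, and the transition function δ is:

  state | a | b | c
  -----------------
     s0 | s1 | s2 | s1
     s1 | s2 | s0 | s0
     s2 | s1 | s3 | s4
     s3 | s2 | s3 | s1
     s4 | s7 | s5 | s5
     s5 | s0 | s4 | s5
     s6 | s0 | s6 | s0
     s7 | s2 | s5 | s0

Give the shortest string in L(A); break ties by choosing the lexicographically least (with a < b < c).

bcb

A breadth-first search from s0 reaches an accepting state first via the path s0 → s2 → s4 → s5 on input bcb.
No string of length < 3 is accepted (BFS exhausts all shorter strings without reaching an accepting state), and bcb is the lexicographically least accepting string of length 3.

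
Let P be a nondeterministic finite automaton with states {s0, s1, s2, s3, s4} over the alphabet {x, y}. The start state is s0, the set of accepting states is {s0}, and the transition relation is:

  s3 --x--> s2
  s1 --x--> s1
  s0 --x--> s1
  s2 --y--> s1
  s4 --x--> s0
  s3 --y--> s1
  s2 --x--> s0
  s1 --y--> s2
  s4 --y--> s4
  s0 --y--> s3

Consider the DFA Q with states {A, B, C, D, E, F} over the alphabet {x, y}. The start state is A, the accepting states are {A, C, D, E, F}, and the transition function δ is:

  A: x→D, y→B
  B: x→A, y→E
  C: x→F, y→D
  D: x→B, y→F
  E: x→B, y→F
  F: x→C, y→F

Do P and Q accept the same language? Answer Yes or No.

The string xxyx is accepted by P but rejected by Q.
So L(P) ≠ L(Q).

No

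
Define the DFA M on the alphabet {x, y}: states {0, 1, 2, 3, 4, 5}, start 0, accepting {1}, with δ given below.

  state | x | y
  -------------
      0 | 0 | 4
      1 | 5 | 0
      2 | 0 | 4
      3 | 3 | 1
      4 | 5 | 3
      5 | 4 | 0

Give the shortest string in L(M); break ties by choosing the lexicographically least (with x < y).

A breadth-first search from 0 reaches an accepting state first via the path 0 → 4 → 3 → 1 on input yyy.
No string of length < 3 is accepted (BFS exhausts all shorter strings without reaching an accepting state), and yyy is the lexicographically least accepting string of length 3.

yyy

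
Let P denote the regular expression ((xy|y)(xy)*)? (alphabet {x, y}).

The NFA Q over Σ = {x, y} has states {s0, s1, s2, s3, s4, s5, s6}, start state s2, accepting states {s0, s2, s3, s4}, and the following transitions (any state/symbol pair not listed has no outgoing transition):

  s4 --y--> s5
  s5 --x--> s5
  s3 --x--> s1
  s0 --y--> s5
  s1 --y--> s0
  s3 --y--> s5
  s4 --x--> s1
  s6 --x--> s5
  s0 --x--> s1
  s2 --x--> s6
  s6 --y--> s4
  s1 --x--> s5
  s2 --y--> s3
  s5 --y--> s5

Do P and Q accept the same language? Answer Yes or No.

Yes

Converting the expression P to a DFA (subset construction, then merging equivalent states) gives the minimal DFA with states {p0, p1, p2, p3}, start state p0, accepting states {p0, p2} and transitions p0: x→p1, y→p2; p1: x→p3, y→p2; p2: x→p1, y→p3; p3: x→p3, y→p3.
Exploring the product automaton P × Q from the start pair (p0, s2), following both machines on each input symbol, reaches 7 state pairs: (p0, s2), (p1, s6), (p2, s3), (p3, s5), (p2, s4), (p1, s1), (p2, s0).
P accepts in {p0, p2} and Q accepts in {s0, s2, s3, s4}. In every reachable pair the two components are either both accepting — (p0, s2), (p2, s3), (p2, s4), (p2, s0) — or both non-accepting, so no string is accepted by exactly one of the machines: L(P) \ L(Q) and L(Q) \ L(P) are both empty.
Hence every string is accepted by P iff it is accepted by Q, and the two languages coincide.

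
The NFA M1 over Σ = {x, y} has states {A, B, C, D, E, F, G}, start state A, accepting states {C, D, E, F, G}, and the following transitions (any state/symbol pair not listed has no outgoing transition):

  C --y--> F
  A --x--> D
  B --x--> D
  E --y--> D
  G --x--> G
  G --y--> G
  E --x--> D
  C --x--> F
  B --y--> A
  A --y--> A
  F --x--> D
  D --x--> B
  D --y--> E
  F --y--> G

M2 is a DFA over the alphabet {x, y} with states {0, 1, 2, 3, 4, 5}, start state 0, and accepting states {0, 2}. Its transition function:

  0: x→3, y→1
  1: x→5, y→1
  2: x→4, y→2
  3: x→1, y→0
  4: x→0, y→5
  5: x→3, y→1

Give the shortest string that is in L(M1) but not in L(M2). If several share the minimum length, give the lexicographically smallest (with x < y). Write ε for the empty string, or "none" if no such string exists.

x

The string x is accepted by M1 but not by M2.
No shorter string lies in the difference, and x is the lexicographically first length-1 string in L(M1) \ L(M2).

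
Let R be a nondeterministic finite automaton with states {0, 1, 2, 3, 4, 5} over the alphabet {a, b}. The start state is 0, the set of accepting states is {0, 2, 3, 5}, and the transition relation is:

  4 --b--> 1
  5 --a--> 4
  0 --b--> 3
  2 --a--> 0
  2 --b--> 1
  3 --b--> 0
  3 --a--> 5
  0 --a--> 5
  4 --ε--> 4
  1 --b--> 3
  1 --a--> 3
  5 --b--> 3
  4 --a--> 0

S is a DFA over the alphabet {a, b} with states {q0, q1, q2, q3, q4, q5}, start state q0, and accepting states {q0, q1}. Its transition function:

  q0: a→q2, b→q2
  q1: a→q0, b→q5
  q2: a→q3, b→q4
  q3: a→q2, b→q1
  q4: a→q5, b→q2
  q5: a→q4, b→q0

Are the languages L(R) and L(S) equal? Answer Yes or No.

The string a is accepted by R but rejected by S.
So L(R) ≠ L(S).

No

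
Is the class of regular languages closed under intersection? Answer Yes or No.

Run DFAs for L₁ and L₂ in parallel: the product automaton with state set Q₁ × Q₂, start (q₁, q₂) and accepting set F₁ × F₂ recognises L₁ ∩ L₂.
So the regular languages are closed under intersection.

Yes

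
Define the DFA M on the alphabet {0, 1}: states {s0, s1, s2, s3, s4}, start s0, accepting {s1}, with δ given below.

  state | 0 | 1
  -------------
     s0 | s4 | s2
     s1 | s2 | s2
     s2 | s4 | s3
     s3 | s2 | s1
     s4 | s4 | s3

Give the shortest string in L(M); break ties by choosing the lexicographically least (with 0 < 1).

A breadth-first search from s0 reaches an accepting state first via the path s0 → s4 → s3 → s1 on input 011.
No string of length < 3 is accepted (BFS exhausts all shorter strings without reaching an accepting state), and 011 is the lexicographically least accepting string of length 3.

011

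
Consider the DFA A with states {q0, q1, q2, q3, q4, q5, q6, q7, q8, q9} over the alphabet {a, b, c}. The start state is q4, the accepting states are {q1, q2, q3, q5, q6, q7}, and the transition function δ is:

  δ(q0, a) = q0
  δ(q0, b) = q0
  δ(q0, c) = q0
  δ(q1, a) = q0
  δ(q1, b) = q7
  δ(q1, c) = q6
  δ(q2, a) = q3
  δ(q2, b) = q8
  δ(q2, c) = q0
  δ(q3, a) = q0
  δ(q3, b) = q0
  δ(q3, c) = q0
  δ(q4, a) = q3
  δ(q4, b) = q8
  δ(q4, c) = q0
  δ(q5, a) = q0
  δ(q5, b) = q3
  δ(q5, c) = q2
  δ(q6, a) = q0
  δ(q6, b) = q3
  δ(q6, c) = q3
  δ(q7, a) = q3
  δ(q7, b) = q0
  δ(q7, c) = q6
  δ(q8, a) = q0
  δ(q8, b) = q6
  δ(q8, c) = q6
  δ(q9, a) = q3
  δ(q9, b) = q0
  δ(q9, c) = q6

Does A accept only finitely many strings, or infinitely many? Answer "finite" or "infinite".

The useful states (reachable from q4 and able to reach an accepting state) are {q3, q4, q6, q8}.
Restricted to these states the transition graph has no cycle, so every accepting path has bounded length and L is finite.

finite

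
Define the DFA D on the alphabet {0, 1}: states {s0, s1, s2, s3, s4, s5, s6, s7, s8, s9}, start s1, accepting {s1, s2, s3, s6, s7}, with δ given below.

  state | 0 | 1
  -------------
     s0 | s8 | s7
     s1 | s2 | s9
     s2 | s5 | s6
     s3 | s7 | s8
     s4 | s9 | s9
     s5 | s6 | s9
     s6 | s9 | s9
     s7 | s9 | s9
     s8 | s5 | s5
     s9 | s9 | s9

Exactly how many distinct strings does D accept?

4

The useful subgraph on states {s1, s2, s5, s6} is acyclic, so L(D) is finite; the longest accepting path visits 4 useful states, giving maximum string length 3.
Counting accepting paths from s1 by length: 1 of length 0, 1 of length 1, 1 of length 2, 1 of length 3. Total 4.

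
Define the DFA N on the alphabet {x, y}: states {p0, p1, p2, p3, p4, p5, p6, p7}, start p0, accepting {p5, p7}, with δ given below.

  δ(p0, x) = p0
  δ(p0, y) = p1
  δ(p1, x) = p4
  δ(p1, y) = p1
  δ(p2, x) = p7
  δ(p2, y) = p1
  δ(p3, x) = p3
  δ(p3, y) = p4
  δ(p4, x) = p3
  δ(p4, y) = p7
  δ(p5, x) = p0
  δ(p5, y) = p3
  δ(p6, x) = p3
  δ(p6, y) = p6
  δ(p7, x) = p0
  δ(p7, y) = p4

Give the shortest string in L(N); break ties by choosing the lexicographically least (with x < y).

A breadth-first search from p0 reaches an accepting state first via the path p0 → p1 → p4 → p7 on input yxy.
No string of length < 3 is accepted (BFS exhausts all shorter strings without reaching an accepting state), and yxy is the lexicographically least accepting string of length 3.

yxy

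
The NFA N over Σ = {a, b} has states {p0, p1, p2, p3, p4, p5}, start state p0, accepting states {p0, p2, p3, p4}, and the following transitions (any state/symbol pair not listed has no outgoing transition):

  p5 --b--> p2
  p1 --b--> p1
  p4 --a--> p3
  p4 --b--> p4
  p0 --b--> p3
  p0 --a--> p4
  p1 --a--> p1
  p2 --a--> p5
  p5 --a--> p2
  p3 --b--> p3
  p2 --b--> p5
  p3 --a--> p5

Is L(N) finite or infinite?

infinite

State p3 is reachable from the start and can reach an accepting state, and it lies on the cycle p3 → p3.
Traversing that cycle any number of times yields accepted strings of unbounded length, so the language is infinite.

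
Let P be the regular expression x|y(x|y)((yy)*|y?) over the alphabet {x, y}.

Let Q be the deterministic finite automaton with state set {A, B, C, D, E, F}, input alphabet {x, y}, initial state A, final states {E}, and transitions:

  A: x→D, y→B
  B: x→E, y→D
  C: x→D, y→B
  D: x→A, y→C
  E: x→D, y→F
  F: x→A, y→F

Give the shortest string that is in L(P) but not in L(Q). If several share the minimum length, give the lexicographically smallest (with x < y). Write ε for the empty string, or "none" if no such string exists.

The string x is accepted by P but not by Q.
No shorter string lies in the difference, and x is the lexicographically first length-1 string in L(P) \ L(Q).

x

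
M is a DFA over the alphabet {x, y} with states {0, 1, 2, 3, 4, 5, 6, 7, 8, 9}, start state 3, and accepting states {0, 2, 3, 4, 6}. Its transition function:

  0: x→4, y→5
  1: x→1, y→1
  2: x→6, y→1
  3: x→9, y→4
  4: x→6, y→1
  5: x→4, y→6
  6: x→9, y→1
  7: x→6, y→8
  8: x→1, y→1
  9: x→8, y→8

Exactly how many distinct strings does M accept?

3

The useful subgraph on states {3, 4, 6} is acyclic, so L(M) is finite; the longest accepting path visits 3 useful states, giving maximum string length 2.
Counting accepting paths from 3 by length: 1 of length 0, 1 of length 1, 1 of length 2. Total 3.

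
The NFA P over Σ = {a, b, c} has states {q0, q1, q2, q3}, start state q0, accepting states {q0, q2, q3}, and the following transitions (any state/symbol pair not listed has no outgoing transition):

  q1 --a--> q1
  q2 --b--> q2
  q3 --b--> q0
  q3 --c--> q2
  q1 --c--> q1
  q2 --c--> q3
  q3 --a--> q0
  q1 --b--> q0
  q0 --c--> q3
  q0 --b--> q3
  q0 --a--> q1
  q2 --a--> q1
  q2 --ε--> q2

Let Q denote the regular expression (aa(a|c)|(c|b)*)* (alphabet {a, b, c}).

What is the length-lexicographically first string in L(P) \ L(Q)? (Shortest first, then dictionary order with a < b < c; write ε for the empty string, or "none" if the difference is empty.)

ab

The string ab is accepted by P but not by Q.
No shorter string lies in the difference, and ab is the lexicographically first length-2 string in L(P) \ L(Q).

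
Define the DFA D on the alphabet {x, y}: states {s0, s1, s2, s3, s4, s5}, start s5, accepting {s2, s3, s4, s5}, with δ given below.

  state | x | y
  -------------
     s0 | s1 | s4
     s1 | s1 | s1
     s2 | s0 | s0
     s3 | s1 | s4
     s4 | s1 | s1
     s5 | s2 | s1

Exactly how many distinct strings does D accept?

4

The useful subgraph on states {s0, s2, s4, s5} is acyclic, so L(D) is finite; the longest accepting path visits 4 useful states, giving maximum string length 3.
Counting accepting paths from s5 by length: 1 of length 0, 1 of length 1, 2 of length 3. Total 4.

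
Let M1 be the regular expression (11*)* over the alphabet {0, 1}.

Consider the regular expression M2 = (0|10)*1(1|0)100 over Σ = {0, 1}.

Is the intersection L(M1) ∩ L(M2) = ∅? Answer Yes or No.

Yes

Converting the expression M1 to a DFA (subset construction, then merging equivalent states) gives the minimal DFA with states {r0, r1}, start state r0, accepting states {r0} and transitions r0: 0→r1, 1→r0; r1: 0→r1, 1→r1.
Converting the expression M2 to a DFA (subset construction, then merging equivalent states) gives the minimal DFA with states {t0, t1, t2, t3, t4, t5, t6, t7, t8, t9, t10}, start state t0, accepting states {t9, t10} and transitions t0: 0→t0, 1→t1; t1: 0→t2, 1→t3; t2: 0→t0, 1→t4; t3: 0→t5, 1→t6; t4: 0→t7, 1→t3; t5: 0→t5, 1→t5; t6: 0→t8, 1→t5; t7: 0→t9, 1→t4; t8: 0→t10, 1→t5; t9: 0→t0, 1→t1; t10: 0→t5, 1→t5.
Exploring the product automaton M1 × M2 from the start pair (r0, t0), following both machines on each input symbol, reaches 16 state pairs: (r0, t0), (r1, t0), (r0, t1), (r1, t1), (r1, t2), (r0, t3), (r1, t3), (r1, t4), (r1, t5), (r0, t6), (r1, t6), (r1, t7), (r1, t8), (r0, t5), (r1, t9), (r1, t10).
M1 accepts in {r0} and M2 accepts in {t9, t10}; no reachable pair has both components accepting, so no string drives both machines to acceptance simultaneously and L(M1) ∩ L(M2) = ∅.
So no string is accepted by both, and the intersection is empty.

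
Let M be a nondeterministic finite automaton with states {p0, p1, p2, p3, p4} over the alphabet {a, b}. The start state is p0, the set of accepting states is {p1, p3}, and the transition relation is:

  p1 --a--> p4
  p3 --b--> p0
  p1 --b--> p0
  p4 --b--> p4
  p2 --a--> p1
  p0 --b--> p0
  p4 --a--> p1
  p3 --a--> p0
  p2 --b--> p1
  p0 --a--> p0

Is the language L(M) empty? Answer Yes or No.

Yes

The states reachable from the start state are {p0}.
None of the accepting states {p1, p3} is reachable, so no string is accepted and L(M) = ∅.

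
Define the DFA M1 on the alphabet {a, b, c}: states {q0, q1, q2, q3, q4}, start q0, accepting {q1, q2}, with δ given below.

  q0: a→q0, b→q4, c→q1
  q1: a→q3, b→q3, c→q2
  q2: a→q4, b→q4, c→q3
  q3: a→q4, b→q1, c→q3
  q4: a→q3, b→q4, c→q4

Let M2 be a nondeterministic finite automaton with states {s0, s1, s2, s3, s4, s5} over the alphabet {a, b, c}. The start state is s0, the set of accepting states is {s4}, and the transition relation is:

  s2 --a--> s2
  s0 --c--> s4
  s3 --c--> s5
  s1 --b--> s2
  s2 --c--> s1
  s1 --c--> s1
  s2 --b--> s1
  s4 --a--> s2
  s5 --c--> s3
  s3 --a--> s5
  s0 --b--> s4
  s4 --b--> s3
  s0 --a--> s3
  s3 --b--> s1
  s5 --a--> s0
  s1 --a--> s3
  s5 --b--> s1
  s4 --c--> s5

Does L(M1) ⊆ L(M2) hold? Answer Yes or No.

The string ac is in L(M1) but not in L(M2).
So L(M1) ⊄ L(M2).

No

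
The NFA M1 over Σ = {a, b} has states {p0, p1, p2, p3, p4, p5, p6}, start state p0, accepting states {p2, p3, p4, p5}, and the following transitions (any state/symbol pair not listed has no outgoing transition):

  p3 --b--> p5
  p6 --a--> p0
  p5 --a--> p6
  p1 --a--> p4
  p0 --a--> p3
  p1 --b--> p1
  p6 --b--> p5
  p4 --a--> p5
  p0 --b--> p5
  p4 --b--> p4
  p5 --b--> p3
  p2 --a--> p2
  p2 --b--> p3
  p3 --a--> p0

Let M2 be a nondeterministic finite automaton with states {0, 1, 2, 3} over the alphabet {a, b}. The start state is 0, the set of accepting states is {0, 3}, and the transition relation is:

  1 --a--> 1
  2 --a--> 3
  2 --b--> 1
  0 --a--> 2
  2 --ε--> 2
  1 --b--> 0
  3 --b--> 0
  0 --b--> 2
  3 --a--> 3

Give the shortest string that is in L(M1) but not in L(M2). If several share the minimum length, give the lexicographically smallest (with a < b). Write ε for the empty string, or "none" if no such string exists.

a

The string a is accepted by M1 but not by M2.
No shorter string lies in the difference, and a is the lexicographically first length-1 string in L(M1) \ L(M2).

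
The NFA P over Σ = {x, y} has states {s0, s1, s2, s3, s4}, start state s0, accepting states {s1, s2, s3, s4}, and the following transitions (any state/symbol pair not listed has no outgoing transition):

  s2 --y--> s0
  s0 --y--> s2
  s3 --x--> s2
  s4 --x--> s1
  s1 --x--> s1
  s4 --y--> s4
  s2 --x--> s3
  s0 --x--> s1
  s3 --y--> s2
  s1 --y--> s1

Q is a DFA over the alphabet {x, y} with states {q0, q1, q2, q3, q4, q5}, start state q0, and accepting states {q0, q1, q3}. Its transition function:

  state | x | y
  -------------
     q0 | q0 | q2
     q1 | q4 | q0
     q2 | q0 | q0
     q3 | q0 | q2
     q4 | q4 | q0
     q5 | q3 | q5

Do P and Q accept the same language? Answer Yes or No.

No

The string y is accepted by P but rejected by Q.
So L(P) ≠ L(Q).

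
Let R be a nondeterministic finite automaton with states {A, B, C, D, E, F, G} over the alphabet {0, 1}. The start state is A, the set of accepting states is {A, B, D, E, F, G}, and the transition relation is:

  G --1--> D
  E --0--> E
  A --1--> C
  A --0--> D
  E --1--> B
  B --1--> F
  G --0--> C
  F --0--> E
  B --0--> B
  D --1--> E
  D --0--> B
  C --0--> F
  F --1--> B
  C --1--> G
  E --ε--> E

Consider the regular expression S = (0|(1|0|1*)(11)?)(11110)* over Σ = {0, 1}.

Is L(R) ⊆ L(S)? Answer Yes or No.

The string 00 is in L(R) but not in L(S).
So L(R) ⊄ L(S).

No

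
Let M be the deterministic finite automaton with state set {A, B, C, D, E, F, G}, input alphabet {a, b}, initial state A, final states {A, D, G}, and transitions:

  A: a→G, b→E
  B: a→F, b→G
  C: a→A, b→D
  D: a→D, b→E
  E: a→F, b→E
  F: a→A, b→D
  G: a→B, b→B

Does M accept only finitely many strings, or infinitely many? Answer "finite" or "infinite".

infinite

State E is reachable from the start and can reach an accepting state, and it lies on the cycle E → E.
Traversing that cycle any number of times yields accepted strings of unbounded length, so the language is infinite.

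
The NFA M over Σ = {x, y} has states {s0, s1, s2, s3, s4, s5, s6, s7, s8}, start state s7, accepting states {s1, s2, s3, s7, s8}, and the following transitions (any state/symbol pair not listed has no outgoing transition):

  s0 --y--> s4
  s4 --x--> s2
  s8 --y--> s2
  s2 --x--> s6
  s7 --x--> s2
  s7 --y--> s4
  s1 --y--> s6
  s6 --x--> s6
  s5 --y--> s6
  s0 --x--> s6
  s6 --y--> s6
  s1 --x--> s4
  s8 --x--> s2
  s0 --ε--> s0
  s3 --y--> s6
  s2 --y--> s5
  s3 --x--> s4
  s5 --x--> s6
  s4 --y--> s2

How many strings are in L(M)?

4

The useful subgraph on states {s2, s4, s7} is acyclic, so L(M) is finite; the longest accepting path visits 3 useful states, giving maximum string length 2.
Counting accepting paths from s7 by length: 1 of length 0, 1 of length 1, 2 of length 2. Total 4.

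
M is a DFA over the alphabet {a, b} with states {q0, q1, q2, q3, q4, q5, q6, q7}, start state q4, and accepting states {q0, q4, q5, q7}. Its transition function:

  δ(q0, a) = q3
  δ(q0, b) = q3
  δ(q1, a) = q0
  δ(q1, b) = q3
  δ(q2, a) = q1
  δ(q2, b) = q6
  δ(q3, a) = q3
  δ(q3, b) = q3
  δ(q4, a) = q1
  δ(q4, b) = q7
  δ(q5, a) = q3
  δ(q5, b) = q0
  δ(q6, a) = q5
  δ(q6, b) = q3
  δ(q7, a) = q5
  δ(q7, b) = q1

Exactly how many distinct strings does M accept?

The useful subgraph on states {q0, q1, q4, q5, q7} is acyclic, so L(M) is finite; the longest accepting path visits 4 useful states, giving maximum string length 3.
Counting accepting paths from q4 by length: 1 of length 0, 1 of length 1, 2 of length 2, 2 of length 3. Total 6.

6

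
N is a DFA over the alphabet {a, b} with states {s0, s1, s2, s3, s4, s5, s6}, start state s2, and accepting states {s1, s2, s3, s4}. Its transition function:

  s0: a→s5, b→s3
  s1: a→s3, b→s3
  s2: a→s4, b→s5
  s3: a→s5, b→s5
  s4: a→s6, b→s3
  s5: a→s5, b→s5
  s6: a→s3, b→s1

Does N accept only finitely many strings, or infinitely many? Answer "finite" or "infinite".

The useful states (reachable from s2 and able to reach an accepting state) are {s1, s2, s3, s4, s6}.
Restricted to these states the transition graph has no cycle, so every accepting path has bounded length and L is finite.

finite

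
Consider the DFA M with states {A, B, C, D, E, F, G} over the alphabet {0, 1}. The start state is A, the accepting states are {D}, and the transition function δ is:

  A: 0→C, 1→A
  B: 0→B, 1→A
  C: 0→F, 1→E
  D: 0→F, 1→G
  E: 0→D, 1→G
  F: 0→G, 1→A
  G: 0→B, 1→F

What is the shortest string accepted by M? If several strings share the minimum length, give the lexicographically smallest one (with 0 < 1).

010

A breadth-first search from A reaches an accepting state first via the path A → C → E → D on input 010.
No string of length < 3 is accepted (BFS exhausts all shorter strings without reaching an accepting state), and 010 is the lexicographically least accepting string of length 3.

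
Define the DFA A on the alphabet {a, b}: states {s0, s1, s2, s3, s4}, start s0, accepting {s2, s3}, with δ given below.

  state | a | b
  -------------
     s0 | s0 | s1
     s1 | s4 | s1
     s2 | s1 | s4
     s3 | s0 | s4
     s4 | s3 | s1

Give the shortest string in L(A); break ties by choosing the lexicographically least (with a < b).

baa

A breadth-first search from s0 reaches an accepting state first via the path s0 → s1 → s4 → s3 on input baa.
No string of length < 3 is accepted (BFS exhausts all shorter strings without reaching an accepting state), and baa is the lexicographically least accepting string of length 3.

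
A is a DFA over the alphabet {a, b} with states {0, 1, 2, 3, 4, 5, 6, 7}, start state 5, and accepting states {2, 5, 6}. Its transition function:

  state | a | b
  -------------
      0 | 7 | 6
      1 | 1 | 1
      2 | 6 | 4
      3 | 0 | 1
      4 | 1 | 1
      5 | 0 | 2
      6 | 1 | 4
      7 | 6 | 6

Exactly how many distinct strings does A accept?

The useful subgraph on states {0, 2, 5, 6, 7} is acyclic, so L(A) is finite; the longest accepting path visits 4 useful states, giving maximum string length 3.
Counting accepting paths from 5 by length: 1 of length 0, 1 of length 1, 2 of length 2, 2 of length 3. Total 6.

6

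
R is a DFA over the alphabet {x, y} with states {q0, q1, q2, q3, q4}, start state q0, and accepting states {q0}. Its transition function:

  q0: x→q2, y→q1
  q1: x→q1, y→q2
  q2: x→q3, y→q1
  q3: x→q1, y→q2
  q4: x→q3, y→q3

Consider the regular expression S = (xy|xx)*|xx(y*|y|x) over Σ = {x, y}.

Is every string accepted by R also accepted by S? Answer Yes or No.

Converting the expression S to a DFA (subset construction, then merging equivalent states) gives the minimal DFA with states {s0, s1, s2, s3, s4, s5, s6, s7}, start state s0, accepting states {s0, s3, s4, s5, s6} and transitions s0: x→s1, y→s2; s1: x→s3, y→s4; s2: x→s2, y→s2; s3: x→s5, y→s6; s4: x→s7, y→s2; s5: x→s4, y→s4; s6: x→s2, y→s6; s7: x→s4, y→s4.
Exploring the product automaton R × S from the start pair (q0, s0), following both machines on each input symbol, reaches 13 state pairs: (q0, s0), (q2, s1), (q1, s2), (q3, s3), (q1, s4), (q2, s2), (q1, s5), (q2, s6), (q1, s7), (q3, s2), (q2, s4), (q1, s6), (q3, s7).
R accepts in {q0} and S accepts in {s0, s3, s4, s5, s6}. The reachable pairs whose R-component is accepting are (q0, s0); in each of them the S-component is accepting too, so the product for L(R) \ L(S) (R-component accepting, S-component rejecting) has no reachable accepting pair and the difference is empty.
Hence every string in L(R) is also in L(S).

Yes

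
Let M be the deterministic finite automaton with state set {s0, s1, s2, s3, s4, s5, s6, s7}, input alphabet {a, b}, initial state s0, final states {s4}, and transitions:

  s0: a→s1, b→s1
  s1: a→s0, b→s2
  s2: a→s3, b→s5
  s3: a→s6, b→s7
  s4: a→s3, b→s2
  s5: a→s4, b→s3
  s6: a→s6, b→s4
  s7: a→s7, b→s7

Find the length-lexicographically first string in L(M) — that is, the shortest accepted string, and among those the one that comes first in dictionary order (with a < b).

abba

A breadth-first search from s0 reaches an accepting state first via the path s0 → s1 → s2 → s5 → s4 on input abba.
No string of length < 4 is accepted (BFS exhausts all shorter strings without reaching an accepting state), and abba is the lexicographically least accepting string of length 4.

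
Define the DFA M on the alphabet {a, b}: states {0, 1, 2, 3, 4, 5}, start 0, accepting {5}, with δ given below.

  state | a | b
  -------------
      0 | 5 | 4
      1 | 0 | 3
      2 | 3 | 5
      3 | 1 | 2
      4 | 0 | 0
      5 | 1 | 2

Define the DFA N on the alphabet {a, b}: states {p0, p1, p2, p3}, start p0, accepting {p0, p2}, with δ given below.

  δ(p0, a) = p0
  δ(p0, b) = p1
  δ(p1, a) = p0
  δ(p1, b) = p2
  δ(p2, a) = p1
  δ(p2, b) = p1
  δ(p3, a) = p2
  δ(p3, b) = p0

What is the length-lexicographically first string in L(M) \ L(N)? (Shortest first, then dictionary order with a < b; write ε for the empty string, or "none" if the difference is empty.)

bba

The string bba is accepted by M but not by N.
No shorter string lies in the difference, and bba is the lexicographically first length-3 string in L(M) \ L(N).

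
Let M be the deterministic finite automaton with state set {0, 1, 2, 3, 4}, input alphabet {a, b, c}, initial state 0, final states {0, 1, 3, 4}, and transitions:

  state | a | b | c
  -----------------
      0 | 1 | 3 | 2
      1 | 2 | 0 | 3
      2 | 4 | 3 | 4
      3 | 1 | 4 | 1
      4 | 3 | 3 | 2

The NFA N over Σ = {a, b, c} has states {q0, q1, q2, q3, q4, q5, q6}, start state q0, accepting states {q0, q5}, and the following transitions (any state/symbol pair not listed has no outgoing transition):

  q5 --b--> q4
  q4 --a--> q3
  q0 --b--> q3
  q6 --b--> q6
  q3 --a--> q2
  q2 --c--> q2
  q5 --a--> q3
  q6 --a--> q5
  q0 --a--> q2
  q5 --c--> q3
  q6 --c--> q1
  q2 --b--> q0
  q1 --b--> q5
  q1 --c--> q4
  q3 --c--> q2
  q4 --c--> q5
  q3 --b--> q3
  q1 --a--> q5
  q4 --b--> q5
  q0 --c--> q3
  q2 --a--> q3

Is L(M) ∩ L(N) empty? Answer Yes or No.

The empty string ε is accepted by both M and N.
Hence L(M) ∩ L(N) ≠ ∅.

No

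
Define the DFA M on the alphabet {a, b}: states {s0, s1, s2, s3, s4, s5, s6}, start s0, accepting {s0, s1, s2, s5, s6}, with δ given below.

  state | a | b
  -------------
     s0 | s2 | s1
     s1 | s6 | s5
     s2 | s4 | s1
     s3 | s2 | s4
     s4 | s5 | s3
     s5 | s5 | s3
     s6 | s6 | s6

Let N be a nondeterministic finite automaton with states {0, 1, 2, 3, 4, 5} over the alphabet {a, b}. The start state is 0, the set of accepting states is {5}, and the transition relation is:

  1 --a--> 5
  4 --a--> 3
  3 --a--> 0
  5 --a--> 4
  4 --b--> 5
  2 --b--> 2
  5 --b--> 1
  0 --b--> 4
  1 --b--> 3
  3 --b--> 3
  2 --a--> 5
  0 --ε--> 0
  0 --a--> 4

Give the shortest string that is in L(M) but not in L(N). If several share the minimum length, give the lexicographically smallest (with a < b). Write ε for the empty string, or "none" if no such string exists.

ε

The empty string ε is accepted by M but not by N.
Since ε is the unique shortest string, it is the required witness.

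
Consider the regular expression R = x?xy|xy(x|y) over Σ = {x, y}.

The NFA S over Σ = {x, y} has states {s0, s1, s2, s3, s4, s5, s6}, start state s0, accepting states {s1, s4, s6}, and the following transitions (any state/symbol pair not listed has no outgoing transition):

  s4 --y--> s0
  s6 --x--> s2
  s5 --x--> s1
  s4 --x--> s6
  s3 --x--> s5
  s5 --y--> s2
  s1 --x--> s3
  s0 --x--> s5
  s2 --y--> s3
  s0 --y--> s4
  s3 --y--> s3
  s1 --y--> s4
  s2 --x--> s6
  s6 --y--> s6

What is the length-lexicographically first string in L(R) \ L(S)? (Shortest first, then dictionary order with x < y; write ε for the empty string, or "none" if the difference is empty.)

xy

The string xy is accepted by R but not by S.
No shorter string lies in the difference, and xy is the lexicographically first length-2 string in L(R) \ L(S).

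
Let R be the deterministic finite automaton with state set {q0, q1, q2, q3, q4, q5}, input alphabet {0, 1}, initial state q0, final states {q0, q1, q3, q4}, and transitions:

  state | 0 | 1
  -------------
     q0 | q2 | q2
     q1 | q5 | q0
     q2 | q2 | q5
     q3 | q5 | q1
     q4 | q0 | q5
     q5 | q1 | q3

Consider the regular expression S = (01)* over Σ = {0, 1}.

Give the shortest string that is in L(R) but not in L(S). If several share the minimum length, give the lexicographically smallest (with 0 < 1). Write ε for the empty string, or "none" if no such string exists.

010

The string 010 is accepted by R but not by S.
No shorter string lies in the difference, and 010 is the lexicographically first length-3 string in L(R) \ L(S).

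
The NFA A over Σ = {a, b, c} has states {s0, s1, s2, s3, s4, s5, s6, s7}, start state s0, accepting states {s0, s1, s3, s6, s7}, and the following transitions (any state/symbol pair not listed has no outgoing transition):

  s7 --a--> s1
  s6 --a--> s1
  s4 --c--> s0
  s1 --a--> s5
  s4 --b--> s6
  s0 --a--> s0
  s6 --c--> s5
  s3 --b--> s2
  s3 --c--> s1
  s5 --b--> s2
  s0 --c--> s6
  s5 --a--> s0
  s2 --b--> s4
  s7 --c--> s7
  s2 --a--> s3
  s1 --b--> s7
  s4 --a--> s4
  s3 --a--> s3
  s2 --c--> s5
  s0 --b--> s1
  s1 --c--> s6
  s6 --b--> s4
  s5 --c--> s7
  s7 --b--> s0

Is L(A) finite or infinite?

infinite

State s0 is reachable from the start and can reach an accepting state, and it lies on the cycle s0 → s0.
Traversing that cycle any number of times yields accepted strings of unbounded length, so the language is infinite.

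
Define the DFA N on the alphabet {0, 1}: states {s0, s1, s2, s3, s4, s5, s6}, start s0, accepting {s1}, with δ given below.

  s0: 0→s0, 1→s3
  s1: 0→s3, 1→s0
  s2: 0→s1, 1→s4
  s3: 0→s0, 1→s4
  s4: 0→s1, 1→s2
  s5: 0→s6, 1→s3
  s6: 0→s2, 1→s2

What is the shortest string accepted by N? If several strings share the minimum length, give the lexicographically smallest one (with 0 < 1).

A breadth-first search from s0 reaches an accepting state first via the path s0 → s3 → s4 → s1 on input 110.
No string of length < 3 is accepted (BFS exhausts all shorter strings without reaching an accepting state), and 110 is the lexicographically least accepting string of length 3.

110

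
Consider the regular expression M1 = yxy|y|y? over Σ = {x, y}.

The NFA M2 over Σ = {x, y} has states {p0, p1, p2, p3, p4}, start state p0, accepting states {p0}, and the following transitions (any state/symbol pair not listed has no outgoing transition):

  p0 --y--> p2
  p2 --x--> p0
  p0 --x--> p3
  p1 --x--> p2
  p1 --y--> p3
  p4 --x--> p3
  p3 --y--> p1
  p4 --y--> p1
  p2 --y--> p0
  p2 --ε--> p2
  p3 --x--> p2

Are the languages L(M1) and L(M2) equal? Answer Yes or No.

The string y is accepted by M1 but rejected by M2.
So L(M1) ≠ L(M2).

No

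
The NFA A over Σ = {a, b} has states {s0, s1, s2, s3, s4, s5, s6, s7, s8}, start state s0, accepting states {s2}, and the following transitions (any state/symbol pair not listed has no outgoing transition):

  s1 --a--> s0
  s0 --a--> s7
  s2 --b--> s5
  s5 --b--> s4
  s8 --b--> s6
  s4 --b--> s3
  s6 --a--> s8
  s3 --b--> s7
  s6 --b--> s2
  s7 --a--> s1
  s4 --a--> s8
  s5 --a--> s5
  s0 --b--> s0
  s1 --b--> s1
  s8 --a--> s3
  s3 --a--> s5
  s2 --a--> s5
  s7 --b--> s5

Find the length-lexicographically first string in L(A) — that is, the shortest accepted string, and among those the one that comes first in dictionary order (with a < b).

A breadth-first search from s0 reaches an accepting state first via the path s0 → s7 → s5 → s4 → s8 → s6 → s2 on input abbabb.
No string of length < 6 is accepted (BFS exhausts all shorter strings without reaching an accepting state), and abbabb is the lexicographically least accepting string of length 6.

abbabb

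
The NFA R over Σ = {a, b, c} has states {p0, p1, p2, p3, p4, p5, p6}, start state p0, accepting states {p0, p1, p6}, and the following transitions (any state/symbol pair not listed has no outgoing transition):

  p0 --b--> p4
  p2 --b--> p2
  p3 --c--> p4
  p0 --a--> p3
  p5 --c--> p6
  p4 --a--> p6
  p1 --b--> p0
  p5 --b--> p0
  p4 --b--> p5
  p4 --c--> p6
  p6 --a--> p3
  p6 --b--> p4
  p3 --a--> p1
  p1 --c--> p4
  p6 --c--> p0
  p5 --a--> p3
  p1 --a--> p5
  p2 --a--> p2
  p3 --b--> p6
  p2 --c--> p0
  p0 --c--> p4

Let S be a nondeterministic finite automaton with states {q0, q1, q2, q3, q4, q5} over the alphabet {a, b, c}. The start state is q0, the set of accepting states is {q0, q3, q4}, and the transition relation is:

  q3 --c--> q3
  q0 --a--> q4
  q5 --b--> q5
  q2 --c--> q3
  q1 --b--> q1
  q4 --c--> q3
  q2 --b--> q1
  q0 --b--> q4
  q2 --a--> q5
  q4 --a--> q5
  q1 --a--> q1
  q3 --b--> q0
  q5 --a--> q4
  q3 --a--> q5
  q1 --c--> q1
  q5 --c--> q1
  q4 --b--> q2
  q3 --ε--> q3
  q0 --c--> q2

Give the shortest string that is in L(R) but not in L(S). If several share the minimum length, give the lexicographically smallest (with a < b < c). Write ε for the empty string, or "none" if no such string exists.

aa

The string aa is accepted by R but not by S.
No shorter string lies in the difference, and aa is the lexicographically first length-2 string in L(R) \ L(S).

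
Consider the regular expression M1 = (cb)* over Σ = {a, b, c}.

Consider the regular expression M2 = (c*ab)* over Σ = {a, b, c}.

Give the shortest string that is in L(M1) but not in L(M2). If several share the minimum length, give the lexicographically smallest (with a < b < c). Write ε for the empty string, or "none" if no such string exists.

cb

The string cb is accepted by M1 but not by M2.
No shorter string lies in the difference, and cb is the lexicographically first length-2 string in L(M1) \ L(M2).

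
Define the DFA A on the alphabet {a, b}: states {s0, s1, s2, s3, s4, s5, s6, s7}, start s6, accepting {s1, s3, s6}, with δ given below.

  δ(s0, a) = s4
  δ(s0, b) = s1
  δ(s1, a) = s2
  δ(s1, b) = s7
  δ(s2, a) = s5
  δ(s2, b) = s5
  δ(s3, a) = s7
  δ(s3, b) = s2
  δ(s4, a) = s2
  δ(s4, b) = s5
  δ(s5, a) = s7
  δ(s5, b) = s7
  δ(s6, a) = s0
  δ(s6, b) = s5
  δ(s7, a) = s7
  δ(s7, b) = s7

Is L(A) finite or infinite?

The useful states (reachable from s6 and able to reach an accepting state) are {s0, s1, s6}.
Restricted to these states the transition graph has no cycle, so every accepting path has bounded length and L is finite.

finite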